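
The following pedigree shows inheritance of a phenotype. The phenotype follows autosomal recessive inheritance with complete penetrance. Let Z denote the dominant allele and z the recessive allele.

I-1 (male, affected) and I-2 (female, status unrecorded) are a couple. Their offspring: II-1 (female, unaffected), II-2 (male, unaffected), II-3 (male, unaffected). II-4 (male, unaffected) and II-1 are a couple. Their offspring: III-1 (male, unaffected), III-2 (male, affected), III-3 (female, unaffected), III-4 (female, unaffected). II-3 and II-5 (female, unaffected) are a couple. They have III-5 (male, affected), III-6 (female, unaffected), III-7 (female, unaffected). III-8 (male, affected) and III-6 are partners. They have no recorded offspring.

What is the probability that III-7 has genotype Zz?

II-3 is unaffected so carries Z and received z from I-1 (zz), so II-3 is Zz.
II-5 is unaffected so carries Z and passed z to III-5 (zz), so II-5 is Zz.
Their cross gives offspring ratios 1/4 ZZ : 1/2 Zz : 1/4 zz. Conditioning on III-7 being unaffected, P(Zz) = 1/2 / 3/4 = 2/3.

2/3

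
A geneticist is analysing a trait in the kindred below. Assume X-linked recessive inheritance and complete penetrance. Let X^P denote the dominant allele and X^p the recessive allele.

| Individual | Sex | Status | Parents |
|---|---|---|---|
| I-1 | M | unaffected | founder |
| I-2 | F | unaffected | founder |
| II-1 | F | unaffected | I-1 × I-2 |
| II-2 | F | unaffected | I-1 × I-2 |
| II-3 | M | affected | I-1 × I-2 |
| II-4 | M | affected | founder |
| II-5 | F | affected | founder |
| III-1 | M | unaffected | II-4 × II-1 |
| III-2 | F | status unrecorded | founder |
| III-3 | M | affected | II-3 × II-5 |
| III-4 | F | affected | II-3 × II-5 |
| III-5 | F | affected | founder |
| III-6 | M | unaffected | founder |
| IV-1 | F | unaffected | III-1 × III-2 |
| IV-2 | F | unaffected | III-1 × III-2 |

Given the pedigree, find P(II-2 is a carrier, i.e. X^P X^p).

I-1 is unaffected, so I-1 is X^P Y.
I-2 is unaffected so carries P and passed p to II-3 (X^p Y), so I-2 is X^P X^p.
Their cross gives offspring ratios 1/2 X^P X^P : 1/2 X^P X^p. Conditioning on II-2 being unaffected, P(X^P X^p) = 1/2 / 1 = 1/2.

1/2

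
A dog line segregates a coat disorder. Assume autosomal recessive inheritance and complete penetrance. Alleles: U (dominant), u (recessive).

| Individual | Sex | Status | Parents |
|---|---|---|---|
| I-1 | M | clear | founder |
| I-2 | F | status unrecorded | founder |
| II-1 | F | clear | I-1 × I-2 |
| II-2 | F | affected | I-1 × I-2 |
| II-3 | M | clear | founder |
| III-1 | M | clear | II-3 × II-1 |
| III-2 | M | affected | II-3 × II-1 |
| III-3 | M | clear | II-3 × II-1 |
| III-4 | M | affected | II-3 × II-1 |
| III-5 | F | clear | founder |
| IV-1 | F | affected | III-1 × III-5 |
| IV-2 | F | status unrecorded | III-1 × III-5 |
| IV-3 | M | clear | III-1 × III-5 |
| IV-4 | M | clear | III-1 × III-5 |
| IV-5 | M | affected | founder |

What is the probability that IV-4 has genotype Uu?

III-1 is clear so carries U and passed u to IV-1 (uu), so III-1 is Uu.
III-5 is clear so carries U and passed u to IV-1 (uu), so III-5 is Uu.
Their cross gives offspring ratios 1/4 UU : 1/2 Uu : 1/4 uu. Conditioning on IV-4 being clear, P(Uu) = 1/2 / 3/4 = 2/3.

2/3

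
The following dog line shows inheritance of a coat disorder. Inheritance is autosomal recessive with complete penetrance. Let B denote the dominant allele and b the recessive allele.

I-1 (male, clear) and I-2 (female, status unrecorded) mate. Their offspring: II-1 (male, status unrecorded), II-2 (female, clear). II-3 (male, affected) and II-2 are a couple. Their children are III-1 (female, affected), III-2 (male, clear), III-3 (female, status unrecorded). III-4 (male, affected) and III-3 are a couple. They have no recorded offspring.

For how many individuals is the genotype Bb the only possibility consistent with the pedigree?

2

Obligate heterozygotes: II-2 is clear so carries B and passed b to III-1 (bb), so II-2 is Bb; III-2 is clear so carries B and received b from II-3 (bb), so III-2 is Bb.
Every other individual is either homozygous by phenotype or has at least one consistent homozygous assignment, so the count is 2.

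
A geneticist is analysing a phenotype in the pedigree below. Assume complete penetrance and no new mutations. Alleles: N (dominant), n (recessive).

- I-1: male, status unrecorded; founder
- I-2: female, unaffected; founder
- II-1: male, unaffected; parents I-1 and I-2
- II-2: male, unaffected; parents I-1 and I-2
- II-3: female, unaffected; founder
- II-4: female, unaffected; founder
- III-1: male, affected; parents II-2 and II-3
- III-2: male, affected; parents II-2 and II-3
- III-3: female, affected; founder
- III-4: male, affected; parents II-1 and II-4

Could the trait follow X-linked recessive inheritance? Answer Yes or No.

A consistent assignment under X-linked recessive exists: I-1 X^N Y, I-2 X^N X^N, II-1 X^N Y, II-2 X^N Y, II-3 X^N X^n, II-4 X^N X^n, III-1 X^n Y, III-2 X^n Y, III-3 X^n X^n, III-4 X^n Y.
In this assignment every recorded phenotype matches its genotype and every non-founder's genotype is obtainable from its parents' genotypes, so the pedigree is consistent.

Yes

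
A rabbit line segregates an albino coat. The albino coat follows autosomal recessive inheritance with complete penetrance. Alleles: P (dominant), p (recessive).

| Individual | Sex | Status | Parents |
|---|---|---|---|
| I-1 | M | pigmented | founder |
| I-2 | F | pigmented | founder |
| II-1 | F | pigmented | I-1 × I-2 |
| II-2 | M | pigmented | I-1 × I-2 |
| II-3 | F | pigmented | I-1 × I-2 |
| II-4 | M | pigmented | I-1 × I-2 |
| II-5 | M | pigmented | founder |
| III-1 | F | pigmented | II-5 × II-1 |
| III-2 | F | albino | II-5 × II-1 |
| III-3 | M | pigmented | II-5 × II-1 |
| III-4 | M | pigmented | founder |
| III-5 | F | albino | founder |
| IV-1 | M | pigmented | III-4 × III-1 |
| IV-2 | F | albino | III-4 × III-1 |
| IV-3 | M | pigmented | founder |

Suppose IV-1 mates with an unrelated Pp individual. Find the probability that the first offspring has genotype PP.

III-4 is pigmented so carries P and passed p to IV-2 (pp), so III-4 is Pp.
III-1 is pigmented so carries P and passed p to IV-2 (pp), so III-1 is Pp.
IV-1 is a pigmented offspring of III-4 (Pp) × III-1 (Pp), whose cross gives 1/4 PP : 1/2 Pp : 1/4 pp; conditioning on being pigmented, IV-1 is PP with probability 1/3, Pp with probability 2/3.
Summing over parental genotype combinations, P(offspring has genotype PP) = 1/3·1/2 + 2/3·1/4 = 1/3.

1/3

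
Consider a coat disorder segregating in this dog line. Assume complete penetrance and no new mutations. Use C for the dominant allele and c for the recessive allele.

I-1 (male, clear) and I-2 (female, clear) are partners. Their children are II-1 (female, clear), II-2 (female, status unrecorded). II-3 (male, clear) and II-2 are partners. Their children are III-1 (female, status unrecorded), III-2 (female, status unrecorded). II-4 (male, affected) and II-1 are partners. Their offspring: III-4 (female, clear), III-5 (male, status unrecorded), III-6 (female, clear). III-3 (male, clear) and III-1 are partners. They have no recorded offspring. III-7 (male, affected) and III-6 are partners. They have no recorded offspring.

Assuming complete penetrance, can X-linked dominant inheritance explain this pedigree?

Under X-linked dominant, III-4 (clear, female) cannot arise from II-4 (affected) × II-1 (clear).

No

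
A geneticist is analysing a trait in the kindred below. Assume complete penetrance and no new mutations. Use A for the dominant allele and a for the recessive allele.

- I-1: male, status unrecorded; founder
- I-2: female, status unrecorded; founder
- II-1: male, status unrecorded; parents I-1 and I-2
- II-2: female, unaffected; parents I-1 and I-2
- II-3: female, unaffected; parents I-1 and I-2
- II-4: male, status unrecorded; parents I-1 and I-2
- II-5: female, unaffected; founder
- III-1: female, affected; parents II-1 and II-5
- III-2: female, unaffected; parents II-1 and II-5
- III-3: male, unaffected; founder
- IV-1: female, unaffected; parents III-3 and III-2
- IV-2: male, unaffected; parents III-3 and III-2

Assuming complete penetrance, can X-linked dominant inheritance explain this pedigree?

No

No assignment of genotypes under X-linked dominant satisfies every parent–offspring relationship, so the pedigree is inconsistent.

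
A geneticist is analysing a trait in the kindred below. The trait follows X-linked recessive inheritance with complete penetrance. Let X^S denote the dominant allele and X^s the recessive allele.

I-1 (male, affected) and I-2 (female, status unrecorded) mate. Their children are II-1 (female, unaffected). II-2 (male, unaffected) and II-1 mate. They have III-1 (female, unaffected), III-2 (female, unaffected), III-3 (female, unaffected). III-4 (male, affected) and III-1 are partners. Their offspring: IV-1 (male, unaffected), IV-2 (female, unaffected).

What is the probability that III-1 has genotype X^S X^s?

II-2 is unaffected, so II-2 is X^S Y.
II-1 is unaffected so carries S and received s from I-1 (X^s Y), so II-1 is X^S X^s.
Their cross gives offspring ratios 1/2 X^S X^S : 1/2 X^S X^s. Conditioning on III-1 being unaffected, P(X^S X^s) = 1/2 / 1 = 1/2 before taking III-1's own offspring into account.
III-4 is affected, so III-4 is X^s Y.
Now use III-1's offspring. Probability of each recorded status — unaffected son IV-1: 1/2 if III-1 is X^S X^s, 1 if X^S X^S; unaffected daughter IV-2: 1/2 if III-1 is X^S X^s, 1 if X^S X^S.
Bayes: P(X^S X^s) = 1/2·1/4 / (1/2·1/4 + 1/2·1) = 1/5.

1/5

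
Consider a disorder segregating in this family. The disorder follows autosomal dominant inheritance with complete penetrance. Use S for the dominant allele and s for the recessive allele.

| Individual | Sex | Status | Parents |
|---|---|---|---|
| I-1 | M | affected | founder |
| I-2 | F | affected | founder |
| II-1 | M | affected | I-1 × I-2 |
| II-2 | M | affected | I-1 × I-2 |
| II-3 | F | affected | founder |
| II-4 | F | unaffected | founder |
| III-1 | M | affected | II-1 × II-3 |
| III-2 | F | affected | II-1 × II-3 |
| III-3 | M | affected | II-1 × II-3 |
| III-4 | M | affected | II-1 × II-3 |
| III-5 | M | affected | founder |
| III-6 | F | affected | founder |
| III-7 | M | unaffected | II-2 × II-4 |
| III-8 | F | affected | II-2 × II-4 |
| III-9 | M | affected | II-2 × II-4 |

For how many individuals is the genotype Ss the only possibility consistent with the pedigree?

Obligate heterozygotes: II-2 is affected so carries S and passed s to III-7 (ss), so II-2 is Ss; III-8 is affected so carries S and received s from II-4 (ss), so III-8 is Ss; III-9 is affected so carries S and received s from II-4 (ss), so III-9 is Ss.
Every other individual is either homozygous by phenotype or has at least one consistent homozygous assignment, so the count is 3.

3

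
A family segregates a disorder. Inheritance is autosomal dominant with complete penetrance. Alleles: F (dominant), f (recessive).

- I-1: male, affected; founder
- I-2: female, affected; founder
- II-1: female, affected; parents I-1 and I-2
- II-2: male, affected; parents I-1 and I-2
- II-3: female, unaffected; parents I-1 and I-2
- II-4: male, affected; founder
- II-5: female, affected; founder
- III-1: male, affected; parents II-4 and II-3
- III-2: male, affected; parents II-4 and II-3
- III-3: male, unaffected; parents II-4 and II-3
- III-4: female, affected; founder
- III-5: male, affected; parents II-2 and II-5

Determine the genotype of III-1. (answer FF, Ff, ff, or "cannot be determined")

Ff

From phenotype alone, III-1 is FF or Ff.
III-1 is affected so carries F and received f from II-3 (ff), so III-1 is Ff.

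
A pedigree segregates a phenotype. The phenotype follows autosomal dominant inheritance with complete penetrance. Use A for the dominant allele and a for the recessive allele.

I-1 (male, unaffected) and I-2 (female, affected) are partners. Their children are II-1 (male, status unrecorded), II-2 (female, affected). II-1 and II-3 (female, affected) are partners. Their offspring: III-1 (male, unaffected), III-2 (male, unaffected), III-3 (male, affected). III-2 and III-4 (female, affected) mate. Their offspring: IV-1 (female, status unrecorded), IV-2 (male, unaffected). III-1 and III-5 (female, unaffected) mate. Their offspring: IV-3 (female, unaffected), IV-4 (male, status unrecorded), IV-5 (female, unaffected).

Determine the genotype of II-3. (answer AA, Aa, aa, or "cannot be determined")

Aa

From phenotype alone, II-3 is AA or Aa.
II-3 is affected so carries A and passed a to III-1 (aa), so II-3 is Aa.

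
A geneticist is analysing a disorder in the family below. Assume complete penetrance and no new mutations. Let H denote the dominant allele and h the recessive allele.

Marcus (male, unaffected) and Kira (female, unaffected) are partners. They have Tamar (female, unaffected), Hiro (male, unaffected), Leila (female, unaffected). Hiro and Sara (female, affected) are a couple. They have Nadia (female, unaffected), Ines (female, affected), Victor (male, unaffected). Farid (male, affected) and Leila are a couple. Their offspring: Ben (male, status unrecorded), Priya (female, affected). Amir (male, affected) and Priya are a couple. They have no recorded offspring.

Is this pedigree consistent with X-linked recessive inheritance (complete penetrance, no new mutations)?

Under X-linked recessive, Ines (affected, female) cannot arise from Hiro (unaffected) × Sara (affected).

No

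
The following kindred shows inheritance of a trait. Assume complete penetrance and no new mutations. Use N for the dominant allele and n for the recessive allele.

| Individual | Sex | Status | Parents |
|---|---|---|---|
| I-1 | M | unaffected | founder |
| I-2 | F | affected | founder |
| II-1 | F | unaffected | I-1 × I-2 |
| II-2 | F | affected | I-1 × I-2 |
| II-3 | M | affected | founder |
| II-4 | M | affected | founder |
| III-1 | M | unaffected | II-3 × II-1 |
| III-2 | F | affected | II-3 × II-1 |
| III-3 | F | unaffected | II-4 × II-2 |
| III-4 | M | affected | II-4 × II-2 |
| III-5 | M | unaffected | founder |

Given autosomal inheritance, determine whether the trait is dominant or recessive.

dominant

II-4 and II-2 are both affected yet have an unaffected child III-3. Under a recessive model two affected parents are homozygous and every child would be affected, so the trait cannot be recessive.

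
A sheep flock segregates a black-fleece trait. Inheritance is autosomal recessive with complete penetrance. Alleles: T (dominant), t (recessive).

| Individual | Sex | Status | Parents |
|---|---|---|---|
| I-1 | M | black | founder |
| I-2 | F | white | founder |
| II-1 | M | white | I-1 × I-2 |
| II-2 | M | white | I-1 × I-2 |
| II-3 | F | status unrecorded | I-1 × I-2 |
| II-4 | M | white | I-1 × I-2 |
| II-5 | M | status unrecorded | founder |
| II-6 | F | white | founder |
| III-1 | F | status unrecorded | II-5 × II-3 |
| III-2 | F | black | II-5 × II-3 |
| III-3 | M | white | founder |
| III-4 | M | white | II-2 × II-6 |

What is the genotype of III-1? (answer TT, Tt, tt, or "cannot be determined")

cannot be determined

III-1's phenotype is unrecorded, and no parent or child forces a single allele at both positions; consistent genotype assignments exist with III-1 as TT or Tt or tt.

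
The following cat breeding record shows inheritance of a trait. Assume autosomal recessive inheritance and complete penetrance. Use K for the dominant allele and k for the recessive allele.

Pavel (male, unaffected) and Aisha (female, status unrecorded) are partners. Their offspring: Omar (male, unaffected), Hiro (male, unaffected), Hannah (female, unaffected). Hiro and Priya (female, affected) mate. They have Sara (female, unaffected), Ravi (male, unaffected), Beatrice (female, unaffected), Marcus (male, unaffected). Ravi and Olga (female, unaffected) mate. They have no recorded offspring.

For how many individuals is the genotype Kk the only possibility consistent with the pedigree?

4

Obligate heterozygotes: Sara is unaffected so carries K and received k from Priya (kk), so Sara is Kk; Ravi is unaffected so carries K and received k from Priya (kk), so Ravi is Kk; Beatrice is unaffected so carries K and received k from Priya (kk), so Beatrice is Kk; Marcus is unaffected so carries K and received k from Priya (kk), so Marcus is Kk.
Every other individual is either homozygous by phenotype or has at least one consistent homozygous assignment, so the count is 4.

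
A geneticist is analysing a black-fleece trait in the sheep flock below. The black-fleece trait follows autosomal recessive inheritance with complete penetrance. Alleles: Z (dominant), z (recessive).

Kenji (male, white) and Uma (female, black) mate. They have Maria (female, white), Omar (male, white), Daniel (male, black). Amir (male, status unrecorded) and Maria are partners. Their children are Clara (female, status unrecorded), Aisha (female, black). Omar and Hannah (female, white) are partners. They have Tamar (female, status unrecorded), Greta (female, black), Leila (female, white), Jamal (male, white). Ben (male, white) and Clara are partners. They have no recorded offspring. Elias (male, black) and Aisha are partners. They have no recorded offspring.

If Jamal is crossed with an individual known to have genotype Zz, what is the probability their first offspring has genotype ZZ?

1/3

Omar is white so carries Z and received z from Uma (zz), so Omar is Zz.
Hannah is white so carries Z and passed z to Greta (zz), so Hannah is Zz.
Jamal is a white offspring of Omar (Zz) × Hannah (Zz), whose cross gives 1/4 ZZ : 1/2 Zz : 1/4 zz; conditioning on being white, Jamal is ZZ with probability 1/3, Zz with probability 2/3.
Summing over parental genotype combinations, P(offspring has genotype ZZ) = 1/3·1/2 + 2/3·1/4 = 1/3.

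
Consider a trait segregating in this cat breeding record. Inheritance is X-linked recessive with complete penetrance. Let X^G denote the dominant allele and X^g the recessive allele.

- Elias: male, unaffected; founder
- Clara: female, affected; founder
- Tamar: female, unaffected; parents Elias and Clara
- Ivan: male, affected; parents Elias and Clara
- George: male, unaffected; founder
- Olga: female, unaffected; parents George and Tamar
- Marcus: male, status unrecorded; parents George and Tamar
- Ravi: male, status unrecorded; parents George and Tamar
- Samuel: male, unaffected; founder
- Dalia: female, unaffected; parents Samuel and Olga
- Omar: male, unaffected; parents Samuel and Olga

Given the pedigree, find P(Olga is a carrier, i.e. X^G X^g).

1/3

George is unaffected, so George is X^G Y.
Tamar is unaffected so carries G and received g from Clara (X^g X^g), so Tamar is X^G X^g.
Their cross gives offspring ratios 1/2 X^G X^G : 1/2 X^G X^g. Conditioning on Olga being unaffected, P(X^G X^g) = 1/2 / 1 = 1/2 before taking Olga's own offspring into account.
Samuel is unaffected, so Samuel is X^G Y.
Now use Olga's offspring. Probability of each recorded status — unaffected son Omar: 1/2 if Olga is X^G X^g, 1 if X^G X^G. (Dalia: equally likely either way, so uninformative.)
Bayes: P(X^G X^g) = 1/2·1/2 / (1/2·1/2 + 1/2·1) = 1/3.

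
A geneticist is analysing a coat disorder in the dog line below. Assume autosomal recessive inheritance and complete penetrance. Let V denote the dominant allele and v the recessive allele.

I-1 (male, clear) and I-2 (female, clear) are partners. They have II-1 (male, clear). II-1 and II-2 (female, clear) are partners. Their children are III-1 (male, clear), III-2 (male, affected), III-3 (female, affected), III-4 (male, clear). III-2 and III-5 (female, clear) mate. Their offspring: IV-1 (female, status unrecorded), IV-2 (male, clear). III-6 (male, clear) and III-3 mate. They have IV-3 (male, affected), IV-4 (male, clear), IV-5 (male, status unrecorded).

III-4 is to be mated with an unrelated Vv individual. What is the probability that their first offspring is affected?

1/6

II-1 is clear so carries V and passed v to III-2 (vv), so II-1 is Vv.
II-2 is clear so carries V and passed v to III-2 (vv), so II-2 is Vv.
III-4 is a clear offspring of II-1 (Vv) × II-2 (Vv), whose cross gives 1/4 VV : 1/2 Vv : 1/4 vv; conditioning on being clear, III-4 is VV with probability 1/3, Vv with probability 2/3.
Summing over parental genotype combinations, P(offspring is affected) = 2/3·1/4 = 1/6.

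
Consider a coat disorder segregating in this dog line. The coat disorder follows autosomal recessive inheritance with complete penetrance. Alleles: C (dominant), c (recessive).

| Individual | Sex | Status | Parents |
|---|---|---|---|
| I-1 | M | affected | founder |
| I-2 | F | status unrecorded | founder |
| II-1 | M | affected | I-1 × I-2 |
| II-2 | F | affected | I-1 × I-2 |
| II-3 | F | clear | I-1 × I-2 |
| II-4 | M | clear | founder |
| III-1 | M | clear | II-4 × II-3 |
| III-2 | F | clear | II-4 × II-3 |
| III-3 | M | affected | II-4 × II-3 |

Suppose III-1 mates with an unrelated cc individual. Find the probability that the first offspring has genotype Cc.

II-4 is clear so carries C and passed c to III-3 (cc), so II-4 is Cc.
II-3 is clear so carries C and received c from I-1 (cc), so II-3 is Cc.
III-1 is a clear offspring of II-4 (Cc) × II-3 (Cc), whose cross gives 1/4 CC : 1/2 Cc : 1/4 cc; conditioning on being clear, III-1 is CC with probability 1/3, Cc with probability 2/3.
Summing over parental genotype combinations, P(offspring has genotype Cc) = 1/3·1 + 2/3·1/2 = 2/3.

2/3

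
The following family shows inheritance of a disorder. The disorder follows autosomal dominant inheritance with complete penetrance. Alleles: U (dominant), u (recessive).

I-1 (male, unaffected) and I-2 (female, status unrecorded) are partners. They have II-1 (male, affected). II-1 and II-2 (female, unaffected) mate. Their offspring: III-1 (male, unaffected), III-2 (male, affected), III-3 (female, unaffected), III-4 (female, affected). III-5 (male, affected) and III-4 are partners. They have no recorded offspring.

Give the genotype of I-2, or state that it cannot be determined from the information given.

I-2's phenotype is unrecorded, and no parent or child forces a single allele at both positions; consistent genotype assignments exist with I-2 as UU or Uu.

cannot be determined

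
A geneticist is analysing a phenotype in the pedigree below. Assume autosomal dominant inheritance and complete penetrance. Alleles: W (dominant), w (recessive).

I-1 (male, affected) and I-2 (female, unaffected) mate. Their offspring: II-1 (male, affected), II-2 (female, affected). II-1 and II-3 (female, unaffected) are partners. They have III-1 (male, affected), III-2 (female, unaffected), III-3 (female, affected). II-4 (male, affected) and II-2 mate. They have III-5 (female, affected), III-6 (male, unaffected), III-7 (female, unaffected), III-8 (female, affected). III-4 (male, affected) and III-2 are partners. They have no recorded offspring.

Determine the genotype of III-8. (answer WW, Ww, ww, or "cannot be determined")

cannot be determined

III-8's phenotype allows WW or Ww, and no parent or child forces a single allele at both positions; consistent genotype assignments exist with III-8 as WW or Ww.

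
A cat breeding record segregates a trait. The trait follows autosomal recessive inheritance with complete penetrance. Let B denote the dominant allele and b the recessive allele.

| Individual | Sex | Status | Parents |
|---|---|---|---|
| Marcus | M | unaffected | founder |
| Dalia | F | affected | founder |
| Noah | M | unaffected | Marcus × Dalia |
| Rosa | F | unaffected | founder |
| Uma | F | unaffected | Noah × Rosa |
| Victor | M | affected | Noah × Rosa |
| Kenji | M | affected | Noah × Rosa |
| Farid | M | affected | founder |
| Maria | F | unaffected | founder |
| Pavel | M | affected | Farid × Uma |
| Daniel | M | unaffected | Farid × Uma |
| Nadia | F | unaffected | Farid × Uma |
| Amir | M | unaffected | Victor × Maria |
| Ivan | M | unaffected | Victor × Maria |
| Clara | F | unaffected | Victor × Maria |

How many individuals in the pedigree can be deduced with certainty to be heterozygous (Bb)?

Obligate heterozygotes: Noah is unaffected so carries B and received b from Dalia (bb), so Noah is Bb; Rosa is unaffected so carries B and passed b to Victor (bb), so Rosa is Bb; Uma is unaffected so carries B and passed b to Pavel (bb), so Uma is Bb; Daniel is unaffected so carries B and received b from Farid (bb), so Daniel is Bb; Nadia is unaffected so carries B and received b from Farid (bb), so Nadia is Bb; Amir is unaffected so carries B and received b from Victor (bb), so Amir is Bb; Ivan is unaffected so carries B and received b from Victor (bb), so Ivan is Bb; Clara is unaffected so carries B and received b from Victor (bb), so Clara is Bb.
Every other individual is either homozygous by phenotype or has at least one consistent homozygous assignment, so the count is 8.

8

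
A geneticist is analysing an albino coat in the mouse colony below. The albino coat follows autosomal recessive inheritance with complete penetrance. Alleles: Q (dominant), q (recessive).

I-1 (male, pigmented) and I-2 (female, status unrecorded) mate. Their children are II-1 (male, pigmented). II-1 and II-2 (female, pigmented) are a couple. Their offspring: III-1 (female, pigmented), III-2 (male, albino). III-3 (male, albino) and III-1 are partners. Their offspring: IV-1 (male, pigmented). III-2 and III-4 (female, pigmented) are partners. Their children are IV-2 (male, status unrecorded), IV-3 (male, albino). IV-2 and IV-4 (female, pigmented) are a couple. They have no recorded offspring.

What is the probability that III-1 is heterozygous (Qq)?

1/2

II-1 is pigmented so carries Q and passed q to III-2 (qq), so II-1 is Qq.
II-2 is pigmented so carries Q and passed q to III-2 (qq), so II-2 is Qq.
Their cross gives offspring ratios 1/4 QQ : 1/2 Qq : 1/4 qq. Conditioning on III-1 being pigmented, P(Qq) = 1/2 / 3/4 = 2/3 before taking III-1's own offspring into account.
III-3 is albino, so III-3 is qq.
Now use III-1's offspring. Probability of each recorded status — pigmented son IV-1: 1/2 if III-1 is Qq, 1 if QQ.
Bayes: P(Qq) = 2/3·1/2 / (2/3·1/2 + 1/3·1) = 1/2.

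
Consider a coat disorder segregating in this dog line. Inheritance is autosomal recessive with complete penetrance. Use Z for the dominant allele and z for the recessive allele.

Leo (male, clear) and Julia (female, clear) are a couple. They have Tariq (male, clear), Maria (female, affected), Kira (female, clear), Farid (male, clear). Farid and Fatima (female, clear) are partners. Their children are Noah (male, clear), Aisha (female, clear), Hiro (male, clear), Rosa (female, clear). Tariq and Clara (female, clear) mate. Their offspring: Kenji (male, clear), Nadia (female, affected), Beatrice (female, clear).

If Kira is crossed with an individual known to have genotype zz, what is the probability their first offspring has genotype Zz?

Leo is clear so carries Z and passed z to Maria (zz), so Leo is Zz.
Julia is clear so carries Z and passed z to Maria (zz), so Julia is Zz.
Kira is a clear offspring of Leo (Zz) × Julia (Zz), whose cross gives 1/4 ZZ : 1/2 Zz : 1/4 zz; conditioning on being clear, Kira is ZZ with probability 1/3, Zz with probability 2/3.
Summing over parental genotype combinations, P(offspring has genotype Zz) = 1/3·1 + 2/3·1/2 = 2/3.

2/3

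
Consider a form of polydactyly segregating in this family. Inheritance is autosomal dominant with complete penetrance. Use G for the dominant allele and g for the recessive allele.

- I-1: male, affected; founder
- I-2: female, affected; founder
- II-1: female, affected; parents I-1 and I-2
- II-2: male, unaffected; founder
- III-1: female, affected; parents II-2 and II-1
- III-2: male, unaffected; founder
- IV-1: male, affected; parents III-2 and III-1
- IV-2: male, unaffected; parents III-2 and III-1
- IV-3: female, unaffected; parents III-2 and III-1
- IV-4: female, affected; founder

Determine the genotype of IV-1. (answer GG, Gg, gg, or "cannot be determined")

From phenotype alone, IV-1 is GG or Gg.
IV-1 is affected so carries G and received g from III-2 (gg), so IV-1 is Gg.

Gg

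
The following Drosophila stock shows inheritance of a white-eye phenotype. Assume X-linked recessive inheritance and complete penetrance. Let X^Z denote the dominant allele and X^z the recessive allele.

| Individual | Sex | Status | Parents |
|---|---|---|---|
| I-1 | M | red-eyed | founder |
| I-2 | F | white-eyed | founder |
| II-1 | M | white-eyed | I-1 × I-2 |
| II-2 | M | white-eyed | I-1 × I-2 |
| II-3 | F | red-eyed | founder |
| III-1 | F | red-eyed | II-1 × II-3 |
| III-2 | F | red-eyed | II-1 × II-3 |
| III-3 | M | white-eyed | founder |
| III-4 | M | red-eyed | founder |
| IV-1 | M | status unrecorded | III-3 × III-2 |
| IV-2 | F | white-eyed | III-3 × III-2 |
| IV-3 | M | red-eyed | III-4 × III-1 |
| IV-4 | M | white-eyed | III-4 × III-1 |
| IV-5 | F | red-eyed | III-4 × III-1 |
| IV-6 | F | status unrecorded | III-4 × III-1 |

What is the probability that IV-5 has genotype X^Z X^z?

III-4 is red-eyed, so III-4 is X^Z Y.
III-1 is red-eyed so carries Z and received z from II-1 (X^z Y), so III-1 is X^Z X^z.
Their cross gives offspring ratios 1/2 X^Z X^Z : 1/2 X^Z X^z. Conditioning on IV-5 being red-eyed, P(X^Z X^z) = 1/2 / 1 = 1/2.

1/2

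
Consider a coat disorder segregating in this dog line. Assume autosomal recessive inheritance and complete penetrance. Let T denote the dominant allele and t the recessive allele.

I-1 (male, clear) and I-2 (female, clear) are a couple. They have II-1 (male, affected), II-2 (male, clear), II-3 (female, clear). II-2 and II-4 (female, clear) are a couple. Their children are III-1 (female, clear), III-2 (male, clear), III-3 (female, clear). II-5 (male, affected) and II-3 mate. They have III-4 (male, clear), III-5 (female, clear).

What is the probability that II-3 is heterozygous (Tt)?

1/3

I-1 is clear so carries T and passed t to II-1 (tt), so I-1 is Tt.
I-2 is clear so carries T and passed t to II-1 (tt), so I-2 is Tt.
Their cross gives offspring ratios 1/4 TT : 1/2 Tt : 1/4 tt. Conditioning on II-3 being clear, P(Tt) = 1/2 / 3/4 = 2/3 before taking II-3's own offspring into account.
II-5 is affected, so II-5 is tt.
Now use II-3's offspring. Probability of each recorded status — clear son III-4: 1/2 if II-3 is Tt, 1 if TT; clear daughter III-5: 1/2 if II-3 is Tt, 1 if TT.
Bayes: P(Tt) = 2/3·1/4 / (2/3·1/4 + 1/3·1) = 1/3.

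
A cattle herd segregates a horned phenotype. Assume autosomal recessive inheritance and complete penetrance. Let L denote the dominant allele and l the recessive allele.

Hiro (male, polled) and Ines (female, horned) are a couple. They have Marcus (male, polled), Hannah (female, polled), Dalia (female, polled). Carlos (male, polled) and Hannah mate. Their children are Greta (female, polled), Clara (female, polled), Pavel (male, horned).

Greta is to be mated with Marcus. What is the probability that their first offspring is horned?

Carlos is polled so carries L and passed l to Pavel (ll), so Carlos is Ll.
Hannah is polled so carries L and received l from Ines (ll), so Hannah is Ll.
Greta is a polled offspring of Carlos (Ll) × Hannah (Ll), whose cross gives 1/4 LL : 1/2 Ll : 1/4 ll; conditioning on being polled, Greta is LL with probability 1/3, Ll with probability 2/3.
Marcus is polled so carries L and received l from Ines (ll), so Marcus is Ll.
Summing over parental genotype combinations, P(offspring is horned) = 2/3·1/4 = 1/6.

1/6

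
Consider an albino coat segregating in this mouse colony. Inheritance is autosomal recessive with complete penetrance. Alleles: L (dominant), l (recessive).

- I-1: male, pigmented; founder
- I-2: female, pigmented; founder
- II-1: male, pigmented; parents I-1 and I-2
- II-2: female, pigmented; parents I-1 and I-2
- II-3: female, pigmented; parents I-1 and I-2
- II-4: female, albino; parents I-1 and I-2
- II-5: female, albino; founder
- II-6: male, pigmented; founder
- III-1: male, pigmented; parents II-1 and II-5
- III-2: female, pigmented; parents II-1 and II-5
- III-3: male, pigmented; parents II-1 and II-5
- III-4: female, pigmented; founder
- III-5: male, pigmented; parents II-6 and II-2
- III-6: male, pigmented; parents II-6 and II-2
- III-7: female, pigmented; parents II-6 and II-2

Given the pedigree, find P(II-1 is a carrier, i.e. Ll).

1/5

I-1 is pigmented so carries L and passed l to II-4 (ll), so I-1 is Ll.
I-2 is pigmented so carries L and passed l to II-4 (ll), so I-2 is Ll.
Their cross gives offspring ratios 1/4 LL : 1/2 Ll : 1/4 ll. Conditioning on II-1 being pigmented, P(Ll) = 1/2 / 3/4 = 2/3 before taking II-1's own offspring into account.
II-5 is albino, so II-5 is ll.
Now use II-1's offspring. Probability of each recorded status — pigmented son III-1: 1/2 if II-1 is Ll, 1 if LL; pigmented daughter III-2: 1/2 if II-1 is Ll, 1 if LL; pigmented son III-3: 1/2 if II-1 is Ll, 1 if LL.
Bayes: P(Ll) = 2/3·1/8 / (2/3·1/8 + 1/3·1) = 1/5.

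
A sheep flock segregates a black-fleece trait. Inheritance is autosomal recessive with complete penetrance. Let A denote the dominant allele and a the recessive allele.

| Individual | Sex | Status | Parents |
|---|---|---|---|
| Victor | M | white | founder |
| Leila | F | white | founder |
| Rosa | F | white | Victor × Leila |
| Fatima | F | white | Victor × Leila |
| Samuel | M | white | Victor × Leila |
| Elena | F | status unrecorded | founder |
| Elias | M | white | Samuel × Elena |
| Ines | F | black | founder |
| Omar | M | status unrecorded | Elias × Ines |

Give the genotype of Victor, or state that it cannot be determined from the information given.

cannot be determined

Victor's phenotype allows AA or Aa, and no parent or child forces a single allele at both positions; consistent genotype assignments exist with Victor as AA or Aa.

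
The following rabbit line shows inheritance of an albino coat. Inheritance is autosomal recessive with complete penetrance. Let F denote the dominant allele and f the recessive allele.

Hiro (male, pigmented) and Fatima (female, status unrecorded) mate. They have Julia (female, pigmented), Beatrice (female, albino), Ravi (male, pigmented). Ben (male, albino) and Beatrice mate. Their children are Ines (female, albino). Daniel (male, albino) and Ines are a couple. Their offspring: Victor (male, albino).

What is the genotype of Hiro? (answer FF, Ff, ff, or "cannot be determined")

Ff

From phenotype alone, Hiro is FF or Ff.
Hiro is pigmented so carries F and passed f to Beatrice (ff), so Hiro is Ff.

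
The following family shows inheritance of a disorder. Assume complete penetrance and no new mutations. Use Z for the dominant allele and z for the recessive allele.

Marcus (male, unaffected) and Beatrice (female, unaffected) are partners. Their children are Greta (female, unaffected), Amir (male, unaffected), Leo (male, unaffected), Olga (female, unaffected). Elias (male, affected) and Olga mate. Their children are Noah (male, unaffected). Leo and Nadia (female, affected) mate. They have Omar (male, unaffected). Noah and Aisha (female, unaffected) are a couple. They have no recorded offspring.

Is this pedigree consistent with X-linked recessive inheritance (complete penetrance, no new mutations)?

No

Under X-linked recessive, Omar (unaffected, male) cannot arise from Leo (unaffected) × Nadia (affected).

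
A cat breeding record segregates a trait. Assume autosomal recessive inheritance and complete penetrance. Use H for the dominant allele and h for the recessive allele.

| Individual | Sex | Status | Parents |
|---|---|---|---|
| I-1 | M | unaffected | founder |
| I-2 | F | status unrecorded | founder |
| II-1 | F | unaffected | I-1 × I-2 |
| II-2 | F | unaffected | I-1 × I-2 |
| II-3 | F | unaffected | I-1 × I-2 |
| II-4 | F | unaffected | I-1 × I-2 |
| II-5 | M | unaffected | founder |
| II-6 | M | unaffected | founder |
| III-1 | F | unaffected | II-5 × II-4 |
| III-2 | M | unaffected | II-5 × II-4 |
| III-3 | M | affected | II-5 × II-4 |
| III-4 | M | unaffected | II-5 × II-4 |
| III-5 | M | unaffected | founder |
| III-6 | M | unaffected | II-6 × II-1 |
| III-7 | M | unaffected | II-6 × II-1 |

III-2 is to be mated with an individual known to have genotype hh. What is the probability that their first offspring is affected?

1/3

II-5 is unaffected so carries H and passed h to III-3 (hh), so II-5 is Hh.
II-4 is unaffected so carries H and passed h to III-3 (hh), so II-4 is Hh.
III-2 is an unaffected offspring of II-5 (Hh) × II-4 (Hh), whose cross gives 1/4 HH : 1/2 Hh : 1/4 hh; conditioning on being unaffected, III-2 is HH with probability 1/3, Hh with probability 2/3.
Summing over parental genotype combinations, P(offspring is affected) = 2/3·1/2 = 1/3.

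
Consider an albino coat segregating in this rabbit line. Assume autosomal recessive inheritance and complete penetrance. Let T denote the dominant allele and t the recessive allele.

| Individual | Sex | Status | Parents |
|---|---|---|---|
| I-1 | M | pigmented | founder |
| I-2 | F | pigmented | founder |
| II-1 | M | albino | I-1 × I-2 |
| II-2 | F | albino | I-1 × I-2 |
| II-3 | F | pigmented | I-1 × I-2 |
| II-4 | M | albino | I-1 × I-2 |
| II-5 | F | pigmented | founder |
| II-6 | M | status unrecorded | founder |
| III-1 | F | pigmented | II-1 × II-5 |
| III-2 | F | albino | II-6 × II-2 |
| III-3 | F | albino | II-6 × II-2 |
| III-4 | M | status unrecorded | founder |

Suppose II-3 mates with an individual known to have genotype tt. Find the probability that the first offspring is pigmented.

I-1 is pigmented so carries T and passed t to II-1 (tt), so I-1 is Tt.
I-2 is pigmented so carries T and passed t to II-1 (tt), so I-2 is Tt.
II-3 is a pigmented offspring of I-1 (Tt) × I-2 (Tt), whose cross gives 1/4 TT : 1/2 Tt : 1/4 tt; conditioning on being pigmented, II-3 is TT with probability 1/3, Tt with probability 2/3.
Summing over parental genotype combinations, P(offspring is pigmented) = 1/3·1 + 2/3·1/2 = 2/3.

2/3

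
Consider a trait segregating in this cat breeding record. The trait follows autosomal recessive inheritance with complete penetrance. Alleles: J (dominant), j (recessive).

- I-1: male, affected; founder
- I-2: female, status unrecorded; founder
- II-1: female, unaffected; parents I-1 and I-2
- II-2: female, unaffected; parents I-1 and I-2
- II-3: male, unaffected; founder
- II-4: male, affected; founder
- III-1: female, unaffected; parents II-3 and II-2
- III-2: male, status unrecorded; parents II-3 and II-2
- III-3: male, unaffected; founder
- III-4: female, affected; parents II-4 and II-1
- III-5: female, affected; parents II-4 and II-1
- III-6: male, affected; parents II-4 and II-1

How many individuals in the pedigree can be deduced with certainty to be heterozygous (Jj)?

2

Obligate heterozygotes: II-1 is unaffected so carries J and received j from I-1 (jj), so II-1 is Jj; II-2 is unaffected so carries J and received j from I-1 (jj), so II-2 is Jj.
Every other individual is either homozygous by phenotype or has at least one consistent homozygous assignment, so the count is 2.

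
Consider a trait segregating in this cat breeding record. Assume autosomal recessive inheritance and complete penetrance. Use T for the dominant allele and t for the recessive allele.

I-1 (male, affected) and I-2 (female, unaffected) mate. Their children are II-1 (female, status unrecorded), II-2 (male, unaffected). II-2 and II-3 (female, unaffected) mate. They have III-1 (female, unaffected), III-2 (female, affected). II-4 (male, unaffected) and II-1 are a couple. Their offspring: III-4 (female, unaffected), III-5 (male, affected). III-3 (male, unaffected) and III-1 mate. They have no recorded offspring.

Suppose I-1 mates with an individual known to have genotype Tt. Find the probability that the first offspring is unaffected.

I-1 is affected, so I-1 is tt.
The cross gives 1/2 Tt : 1/2 tt, so P(offspring is unaffected) = 1/2.

1/2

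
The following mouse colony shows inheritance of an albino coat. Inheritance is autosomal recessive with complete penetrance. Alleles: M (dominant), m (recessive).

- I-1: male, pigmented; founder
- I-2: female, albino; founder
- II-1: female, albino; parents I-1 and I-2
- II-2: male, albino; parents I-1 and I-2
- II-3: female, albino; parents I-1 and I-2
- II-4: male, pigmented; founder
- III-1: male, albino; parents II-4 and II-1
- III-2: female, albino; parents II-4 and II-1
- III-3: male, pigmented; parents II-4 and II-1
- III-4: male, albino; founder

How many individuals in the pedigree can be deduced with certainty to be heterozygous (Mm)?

3

Obligate heterozygotes: I-1 is pigmented so carries M and passed m to II-1 (mm), so I-1 is Mm; II-4 is pigmented so carries M and passed m to III-1 (mm), so II-4 is Mm; III-3 is pigmented so carries M and received m from II-1 (mm), so III-3 is Mm.
Every other individual is either homozygous by phenotype or has at least one consistent homozygous assignment, so the count is 3.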